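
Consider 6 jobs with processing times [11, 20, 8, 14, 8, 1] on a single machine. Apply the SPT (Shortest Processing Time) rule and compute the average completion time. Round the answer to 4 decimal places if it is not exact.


Sort jobs by processing time (SPT order): [1, 8, 8, 11, 14, 20]
Compute completion times sequentially:
  Job 1: processing = 1, completes at 1
  Job 2: processing = 8, completes at 9
  Job 3: processing = 8, completes at 17
  Job 4: processing = 11, completes at 28
  Job 5: processing = 14, completes at 42
  Job 6: processing = 20, completes at 62
Sum of completion times = 159
Average completion time = 159/6 = 26.5

26.5


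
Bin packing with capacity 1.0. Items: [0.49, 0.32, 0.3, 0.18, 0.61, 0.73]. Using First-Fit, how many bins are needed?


Place items sequentially using First-Fit:
  Item 0.49 -> new Bin 1
  Item 0.32 -> Bin 1 (now 0.81)
  Item 0.3 -> new Bin 2
  Item 0.18 -> Bin 1 (now 0.99)
  Item 0.61 -> Bin 2 (now 0.91)
  Item 0.73 -> new Bin 3
Total bins used = 3

3


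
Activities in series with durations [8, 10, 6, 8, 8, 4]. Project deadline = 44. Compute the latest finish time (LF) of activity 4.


LF(activity 4) = deadline - sum of successor durations
Successors: activities 5 through 6 with durations [8, 4]
Sum of successor durations = 12
LF = 44 - 12 = 32

32


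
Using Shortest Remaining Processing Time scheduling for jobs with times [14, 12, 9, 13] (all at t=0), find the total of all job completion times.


Since all jobs arrive at t=0, SRPT equals SPT ordering.
SPT order: [9, 12, 13, 14]
Completion times:
  Job 1: p=9, C=9
  Job 2: p=12, C=21
  Job 3: p=13, C=34
  Job 4: p=14, C=48
Total completion time = 9 + 21 + 34 + 48 = 112

112


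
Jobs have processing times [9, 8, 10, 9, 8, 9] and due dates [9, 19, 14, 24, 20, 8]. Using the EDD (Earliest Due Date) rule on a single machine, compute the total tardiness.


Sort by due date (EDD order): [(9, 8), (9, 9), (10, 14), (8, 19), (8, 20), (9, 24)]
Compute completion times and tardiness:
  Job 1: p=9, d=8, C=9, tardiness=max(0,9-8)=1
  Job 2: p=9, d=9, C=18, tardiness=max(0,18-9)=9
  Job 3: p=10, d=14, C=28, tardiness=max(0,28-14)=14
  Job 4: p=8, d=19, C=36, tardiness=max(0,36-19)=17
  Job 5: p=8, d=20, C=44, tardiness=max(0,44-20)=24
  Job 6: p=9, d=24, C=53, tardiness=max(0,53-24)=29
Total tardiness = 94

94


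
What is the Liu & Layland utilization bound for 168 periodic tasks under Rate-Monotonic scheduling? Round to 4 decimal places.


Compute 2^(1/168) = 1.0041343992
Subtract 1: 1.0041343992 - 1 = 0.0041343992
Multiply by n: 168 * 0.0041343992 = 0.6945790656
Round to 4 dp: 0.6946

0.6946


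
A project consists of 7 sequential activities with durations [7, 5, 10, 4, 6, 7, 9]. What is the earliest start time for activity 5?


Activity 5 starts after activities 1 through 4 complete.
Predecessor durations: [7, 5, 10, 4]
ES = 7 + 5 + 10 + 4 = 26

26


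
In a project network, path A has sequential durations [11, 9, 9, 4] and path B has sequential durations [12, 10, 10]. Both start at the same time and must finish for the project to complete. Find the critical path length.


Path A total = 11 + 9 + 9 + 4 = 33
Path B total = 12 + 10 + 10 = 32
Critical path = longest path = max(33, 32) = 33

33


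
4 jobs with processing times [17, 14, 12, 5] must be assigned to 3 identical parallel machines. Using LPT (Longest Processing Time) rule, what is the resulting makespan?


Sort jobs in decreasing order (LPT): [17, 14, 12, 5]
Assign each job to the least loaded machine:
  Machine 1: jobs [17], load = 17
  Machine 2: jobs [14], load = 14
  Machine 3: jobs [12, 5], load = 17
Makespan = max load = 17

17


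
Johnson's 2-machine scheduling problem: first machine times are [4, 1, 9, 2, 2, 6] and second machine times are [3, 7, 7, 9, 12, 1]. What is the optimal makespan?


Apply Johnson's rule:
  Group 1 (a <= b): [(2, 1, 7), (4, 2, 9), (5, 2, 12)]
  Group 2 (a > b): [(3, 9, 7), (1, 4, 3), (6, 6, 1)]
Optimal job order: [2, 4, 5, 3, 1, 6]
Schedule:
  Job 2: M1 done at 1, M2 done at 8
  Job 4: M1 done at 3, M2 done at 17
  Job 5: M1 done at 5, M2 done at 29
  Job 3: M1 done at 14, M2 done at 36
  Job 1: M1 done at 18, M2 done at 39
  Job 6: M1 done at 24, M2 done at 40
Makespan = 40

40


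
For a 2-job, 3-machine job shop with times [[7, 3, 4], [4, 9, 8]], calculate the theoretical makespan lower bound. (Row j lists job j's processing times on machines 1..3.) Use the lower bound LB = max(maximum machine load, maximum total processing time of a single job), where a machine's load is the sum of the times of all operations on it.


Machine loads:
  Machine 1: 7 + 4 = 11
  Machine 2: 3 + 9 = 12
  Machine 3: 4 + 8 = 12
Max machine load = 12
Job totals:
  Job 1: 14
  Job 2: 21
Max job total = 21
Lower bound = max(12, 21) = 21

21


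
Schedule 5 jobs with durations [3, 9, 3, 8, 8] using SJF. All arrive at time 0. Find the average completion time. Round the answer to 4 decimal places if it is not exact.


SJF order (ascending): [3, 3, 8, 8, 9]
Completion times:
  Job 1: burst=3, C=3
  Job 2: burst=3, C=6
  Job 3: burst=8, C=14
  Job 4: burst=8, C=22
  Job 5: burst=9, C=31
Average completion = 76/5 = 15.2

15.2


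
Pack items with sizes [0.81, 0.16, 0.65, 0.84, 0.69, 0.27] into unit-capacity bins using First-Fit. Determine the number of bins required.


Place items sequentially using First-Fit:
  Item 0.81 -> new Bin 1
  Item 0.16 -> Bin 1 (now 0.97)
  Item 0.65 -> new Bin 2
  Item 0.84 -> new Bin 3
  Item 0.69 -> new Bin 4
  Item 0.27 -> Bin 2 (now 0.92)
Total bins used = 4

4


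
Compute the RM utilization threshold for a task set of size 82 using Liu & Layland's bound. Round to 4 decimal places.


Compute 2^(1/82) = 1.0084888420
Subtract 1: 1.0084888420 - 1 = 0.0084888420
Multiply by n: 82 * 0.0084888420 = 0.6960850440
Round to 4 dp: 0.6961

0.6961


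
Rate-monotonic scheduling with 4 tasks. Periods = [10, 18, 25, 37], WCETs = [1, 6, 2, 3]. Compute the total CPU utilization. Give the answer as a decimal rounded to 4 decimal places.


Compute individual utilizations (exact fractions):
  Task 1: C/T = 1/10 (approx. 0.1)
  Task 2: C/T = 6/18 = 1/3 (approx. 0.3333)
  Task 3: C/T = 2/25 (approx. 0.08)
  Task 4: C/T = 3/37 (approx. 0.0811)
Total utilization U = 1/10 + 1/3 + 2/25 + 3/37 = 3299/5550
Rounded to 4 decimal places: U = 0.5944
RM (Liu & Layland) bound for 4 tasks = 0.756828; compare with U = 3299/5550 (approx. 0.594414)
U <= bound, so schedulable by RM sufficient condition.

0.5944


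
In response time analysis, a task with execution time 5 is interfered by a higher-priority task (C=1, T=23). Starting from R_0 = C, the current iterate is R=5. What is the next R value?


R_next = C + ceil(R_prev / T_hp) * C_hp
ceil(5 / 23) = ceil(0.2174) = 1
Interference = 1 * 1 = 1
R_next = 5 + 1 = 6

6


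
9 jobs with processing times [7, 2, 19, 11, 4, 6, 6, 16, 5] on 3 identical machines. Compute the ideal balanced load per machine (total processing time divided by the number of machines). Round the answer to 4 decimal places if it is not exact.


Total processing time = 7 + 2 + 19 + 11 + 4 + 6 + 6 + 16 + 5 = 76
Number of machines = 3
Ideal balanced load = 76 / 3 = 25.3333

25.3333


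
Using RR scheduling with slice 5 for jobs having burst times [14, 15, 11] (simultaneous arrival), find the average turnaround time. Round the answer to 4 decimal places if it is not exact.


Time quantum = 5
Execution trace:
  J1 runs 5 units, time = 5
  J2 runs 5 units, time = 10
  J3 runs 5 units, time = 15
  J1 runs 5 units, time = 20
  J2 runs 5 units, time = 25
  J3 runs 5 units, time = 30
  J1 runs 4 units, time = 34
  J2 runs 5 units, time = 39
  J3 runs 1 units, time = 40
Finish times: [34, 39, 40]
Average turnaround = 113/3 = 37.6667

37.6667


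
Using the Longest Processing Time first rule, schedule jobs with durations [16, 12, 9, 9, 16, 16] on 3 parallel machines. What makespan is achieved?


Sort jobs in decreasing order (LPT): [16, 16, 16, 12, 9, 9]
Assign each job to the least loaded machine:
  Machine 1: jobs [16, 12], load = 28
  Machine 2: jobs [16, 9], load = 25
  Machine 3: jobs [16, 9], load = 25
Makespan = max load = 28

28


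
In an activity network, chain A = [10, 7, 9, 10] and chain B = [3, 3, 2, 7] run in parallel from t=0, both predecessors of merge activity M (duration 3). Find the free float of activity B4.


ES(B4) = sum of predecessors on chain B = 8
EF(B4) = ES + duration = 8 + 7 = 15
Successor of B4 is M. ES(M) = max(sum(A), sum(B)) = max(36, 15) = 36
Free float = ES(successor) - EF(current) = 36 - 15 = 21

21


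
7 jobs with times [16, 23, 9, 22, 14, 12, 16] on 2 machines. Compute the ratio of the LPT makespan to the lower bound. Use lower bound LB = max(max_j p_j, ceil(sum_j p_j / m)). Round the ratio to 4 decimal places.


LPT order: [23, 22, 16, 16, 14, 12, 9]
Machine loads after assignment: [60, 52]
LPT makespan = 60
Lower bound = max(max_job, ceil(total/2)) = max(23, 56) = 56
Ratio = 60 / 56 = 1.0714

1.0714


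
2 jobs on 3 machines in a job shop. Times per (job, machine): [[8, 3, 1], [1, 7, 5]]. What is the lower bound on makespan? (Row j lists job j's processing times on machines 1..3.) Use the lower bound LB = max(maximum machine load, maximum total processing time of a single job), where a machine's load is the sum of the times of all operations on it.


Machine loads:
  Machine 1: 8 + 1 = 9
  Machine 2: 3 + 7 = 10
  Machine 3: 1 + 5 = 6
Max machine load = 10
Job totals:
  Job 1: 12
  Job 2: 13
Max job total = 13
Lower bound = max(10, 13) = 13

13


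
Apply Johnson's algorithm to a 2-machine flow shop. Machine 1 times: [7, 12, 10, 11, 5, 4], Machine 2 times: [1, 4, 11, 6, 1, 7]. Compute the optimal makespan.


Apply Johnson's rule:
  Group 1 (a <= b): [(6, 4, 7), (3, 10, 11)]
  Group 2 (a > b): [(4, 11, 6), (2, 12, 4), (1, 7, 1), (5, 5, 1)]
Optimal job order: [6, 3, 4, 2, 1, 5]
Schedule:
  Job 6: M1 done at 4, M2 done at 11
  Job 3: M1 done at 14, M2 done at 25
  Job 4: M1 done at 25, M2 done at 31
  Job 2: M1 done at 37, M2 done at 41
  Job 1: M1 done at 44, M2 done at 45
  Job 5: M1 done at 49, M2 done at 50
Makespan = 50

50


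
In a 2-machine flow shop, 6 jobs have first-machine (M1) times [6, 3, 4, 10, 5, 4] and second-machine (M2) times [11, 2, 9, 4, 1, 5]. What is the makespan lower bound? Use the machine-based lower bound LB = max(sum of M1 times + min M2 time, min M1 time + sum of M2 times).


LB1 = sum(M1 times) + min(M2 times) = 32 + 1 = 33
LB2 = min(M1 times) + sum(M2 times) = 3 + 32 = 35
Lower bound = max(LB1, LB2) = max(33, 35) = 35

35


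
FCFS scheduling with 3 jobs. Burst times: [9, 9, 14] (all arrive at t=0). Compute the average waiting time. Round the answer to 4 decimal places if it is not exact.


FCFS order (as given): [9, 9, 14]
Waiting times:
  Job 1: wait = 0
  Job 2: wait = 9
  Job 3: wait = 18
Sum of waiting times = 27
Average waiting time = 27/3 = 9.0

9.0


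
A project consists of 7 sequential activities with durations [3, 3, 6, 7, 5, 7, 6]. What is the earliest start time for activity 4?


Activity 4 starts after activities 1 through 3 complete.
Predecessor durations: [3, 3, 6]
ES = 3 + 3 + 6 = 12

12


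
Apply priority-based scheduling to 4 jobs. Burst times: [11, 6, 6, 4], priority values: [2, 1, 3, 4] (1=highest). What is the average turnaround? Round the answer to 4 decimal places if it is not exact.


Sort by priority (ascending = highest first):
Order: [(1, 6), (2, 11), (3, 6), (4, 4)]
Completion times:
  Priority 1, burst=6, C=6
  Priority 2, burst=11, C=17
  Priority 3, burst=6, C=23
  Priority 4, burst=4, C=27
Average turnaround = 73/4 = 18.25

18.25


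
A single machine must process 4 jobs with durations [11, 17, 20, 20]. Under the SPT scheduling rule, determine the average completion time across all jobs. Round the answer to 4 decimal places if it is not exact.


Sort jobs by processing time (SPT order): [11, 17, 20, 20]
Compute completion times sequentially:
  Job 1: processing = 11, completes at 11
  Job 2: processing = 17, completes at 28
  Job 3: processing = 20, completes at 48
  Job 4: processing = 20, completes at 68
Sum of completion times = 155
Average completion time = 155/4 = 38.75

38.75


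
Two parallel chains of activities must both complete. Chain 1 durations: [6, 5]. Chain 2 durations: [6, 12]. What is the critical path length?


Path A total = 6 + 5 = 11
Path B total = 6 + 12 = 18
Critical path = longest path = max(11, 18) = 18

18


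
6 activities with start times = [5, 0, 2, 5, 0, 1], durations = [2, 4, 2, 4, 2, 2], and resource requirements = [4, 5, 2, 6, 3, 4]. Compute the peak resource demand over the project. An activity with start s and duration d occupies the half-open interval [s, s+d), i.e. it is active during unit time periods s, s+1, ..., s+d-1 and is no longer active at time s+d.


Each activity i is active on [start_i, start_i + duration_i).
Compute total resource usage per time slot:
  t=0: active resources = [5, 3], total = 8
  t=1: active resources = [5, 3, 4], total = 12
  t=2: active resources = [5, 2, 4], total = 11
  t=3: active resources = [5, 2], total = 7
  t=4: active resources = [], total = 0
  t=5: active resources = [4, 6], total = 10
  t=6: active resources = [4, 6], total = 10
  t=7: active resources = [6], total = 6
  t=8: active resources = [6], total = 6
Peak resource demand = 12

12


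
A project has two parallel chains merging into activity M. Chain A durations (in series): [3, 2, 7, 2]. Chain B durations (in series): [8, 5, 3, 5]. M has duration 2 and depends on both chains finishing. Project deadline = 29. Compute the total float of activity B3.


Forward pass: ES(B3) = sum of predecessors on chain B = 13
EF = ES + duration = 13 + 3 = 16
Backward pass: LF(M) = deadline = 29; LS(M) = 29 - 2 = 27
LF(B3) = LS(M) - sum(successors on chain B) = 27 - 5 = 22
LS = LF - duration = 22 - 3 = 19
Total float = LS - ES = 19 - 13 = 6

6


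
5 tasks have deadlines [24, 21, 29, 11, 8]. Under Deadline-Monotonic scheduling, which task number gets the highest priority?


Sort tasks by relative deadline (ascending):
  Task 5: deadline = 8
  Task 4: deadline = 11
  Task 2: deadline = 21
  Task 1: deadline = 24
  Task 3: deadline = 29
Priority order (highest first): [5, 4, 2, 1, 3]
Highest priority task = 5

5


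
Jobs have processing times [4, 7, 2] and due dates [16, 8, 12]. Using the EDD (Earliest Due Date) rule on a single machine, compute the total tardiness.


Sort by due date (EDD order): [(7, 8), (2, 12), (4, 16)]
Compute completion times and tardiness:
  Job 1: p=7, d=8, C=7, tardiness=max(0,7-8)=0
  Job 2: p=2, d=12, C=9, tardiness=max(0,9-12)=0
  Job 3: p=4, d=16, C=13, tardiness=max(0,13-16)=0
Total tardiness = 0

0


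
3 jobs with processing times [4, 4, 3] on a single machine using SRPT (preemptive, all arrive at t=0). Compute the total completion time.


Since all jobs arrive at t=0, SRPT equals SPT ordering.
SPT order: [3, 4, 4]
Completion times:
  Job 1: p=3, C=3
  Job 2: p=4, C=7
  Job 3: p=4, C=11
Total completion time = 3 + 7 + 11 = 21

21


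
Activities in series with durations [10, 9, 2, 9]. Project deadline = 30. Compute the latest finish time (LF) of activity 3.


LF(activity 3) = deadline - sum of successor durations
Successors: activities 4 through 4 with durations [9]
Sum of successor durations = 9
LF = 30 - 9 = 21

21


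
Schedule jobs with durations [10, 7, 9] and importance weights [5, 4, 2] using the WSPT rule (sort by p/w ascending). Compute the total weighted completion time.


Compute p/w ratios and sort ascending (WSPT): [(7, 4), (10, 5), (9, 2)]
Compute weighted completion times:
  Job (p=7,w=4): C=7, w*C=4*7=28
  Job (p=10,w=5): C=17, w*C=5*17=85
  Job (p=9,w=2): C=26, w*C=2*26=52
Total weighted completion time = 165

165


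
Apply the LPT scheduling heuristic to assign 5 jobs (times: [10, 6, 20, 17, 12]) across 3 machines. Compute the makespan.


Sort jobs in decreasing order (LPT): [20, 17, 12, 10, 6]
Assign each job to the least loaded machine:
  Machine 1: jobs [20], load = 20
  Machine 2: jobs [17, 6], load = 23
  Machine 3: jobs [12, 10], load = 22
Makespan = max load = 23

23


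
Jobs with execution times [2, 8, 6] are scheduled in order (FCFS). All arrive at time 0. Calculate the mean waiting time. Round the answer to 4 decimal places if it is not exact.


FCFS order (as given): [2, 8, 6]
Waiting times:
  Job 1: wait = 0
  Job 2: wait = 2
  Job 3: wait = 10
Sum of waiting times = 12
Average waiting time = 12/3 = 4.0

4.0


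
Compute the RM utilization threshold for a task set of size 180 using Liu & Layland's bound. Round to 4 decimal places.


Compute 2^(1/180) = 1.0038582416
Subtract 1: 1.0038582416 - 1 = 0.0038582416
Multiply by n: 180 * 0.0038582416 = 0.6944834880
Round to 4 dp: 0.6945

0.6945


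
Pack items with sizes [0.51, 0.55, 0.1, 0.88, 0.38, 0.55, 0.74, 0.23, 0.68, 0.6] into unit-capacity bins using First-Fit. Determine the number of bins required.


Place items sequentially using First-Fit:
  Item 0.51 -> new Bin 1
  Item 0.55 -> new Bin 2
  Item 0.1 -> Bin 1 (now 0.61)
  Item 0.88 -> new Bin 3
  Item 0.38 -> Bin 1 (now 0.99)
  Item 0.55 -> new Bin 4
  Item 0.74 -> new Bin 5
  Item 0.23 -> Bin 2 (now 0.78)
  Item 0.68 -> new Bin 6
  Item 0.6 -> new Bin 7
Total bins used = 7

7


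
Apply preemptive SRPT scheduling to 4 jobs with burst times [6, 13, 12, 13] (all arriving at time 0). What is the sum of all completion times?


Since all jobs arrive at t=0, SRPT equals SPT ordering.
SPT order: [6, 12, 13, 13]
Completion times:
  Job 1: p=6, C=6
  Job 2: p=12, C=18
  Job 3: p=13, C=31
  Job 4: p=13, C=44
Total completion time = 6 + 18 + 31 + 44 = 99

99


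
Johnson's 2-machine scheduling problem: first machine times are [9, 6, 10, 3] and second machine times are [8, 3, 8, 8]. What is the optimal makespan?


Apply Johnson's rule:
  Group 1 (a <= b): [(4, 3, 8)]
  Group 2 (a > b): [(1, 9, 8), (3, 10, 8), (2, 6, 3)]
Optimal job order: [4, 1, 3, 2]
Schedule:
  Job 4: M1 done at 3, M2 done at 11
  Job 1: M1 done at 12, M2 done at 20
  Job 3: M1 done at 22, M2 done at 30
  Job 2: M1 done at 28, M2 done at 33
Makespan = 33

33


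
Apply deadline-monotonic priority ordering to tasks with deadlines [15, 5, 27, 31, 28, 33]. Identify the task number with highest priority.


Sort tasks by relative deadline (ascending):
  Task 2: deadline = 5
  Task 1: deadline = 15
  Task 3: deadline = 27
  Task 5: deadline = 28
  Task 4: deadline = 31
  Task 6: deadline = 33
Priority order (highest first): [2, 1, 3, 5, 4, 6]
Highest priority task = 2

2


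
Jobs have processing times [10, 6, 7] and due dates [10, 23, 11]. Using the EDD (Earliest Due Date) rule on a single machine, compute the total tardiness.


Sort by due date (EDD order): [(10, 10), (7, 11), (6, 23)]
Compute completion times and tardiness:
  Job 1: p=10, d=10, C=10, tardiness=max(0,10-10)=0
  Job 2: p=7, d=11, C=17, tardiness=max(0,17-11)=6
  Job 3: p=6, d=23, C=23, tardiness=max(0,23-23)=0
Total tardiness = 6

6


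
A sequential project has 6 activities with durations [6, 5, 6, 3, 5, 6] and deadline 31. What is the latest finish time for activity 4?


LF(activity 4) = deadline - sum of successor durations
Successors: activities 5 through 6 with durations [5, 6]
Sum of successor durations = 11
LF = 31 - 11 = 20

20


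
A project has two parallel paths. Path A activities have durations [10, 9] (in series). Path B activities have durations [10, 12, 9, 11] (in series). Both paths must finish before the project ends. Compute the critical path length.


Path A total = 10 + 9 = 19
Path B total = 10 + 12 + 9 + 11 = 42
Critical path = longest path = max(19, 42) = 42

42


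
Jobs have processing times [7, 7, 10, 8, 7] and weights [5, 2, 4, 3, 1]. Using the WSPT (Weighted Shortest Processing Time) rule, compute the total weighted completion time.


Compute p/w ratios and sort ascending (WSPT): [(7, 5), (10, 4), (8, 3), (7, 2), (7, 1)]
Compute weighted completion times:
  Job (p=7,w=5): C=7, w*C=5*7=35
  Job (p=10,w=4): C=17, w*C=4*17=68
  Job (p=8,w=3): C=25, w*C=3*25=75
  Job (p=7,w=2): C=32, w*C=2*32=64
  Job (p=7,w=1): C=39, w*C=1*39=39
Total weighted completion time = 281

281


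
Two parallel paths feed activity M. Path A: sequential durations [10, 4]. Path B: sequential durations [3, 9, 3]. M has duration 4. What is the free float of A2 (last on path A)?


ES(A2) = sum of predecessors on chain A = 10
EF(A2) = ES + duration = 10 + 4 = 14
Successor of A2 is M. ES(M) = max(sum(A), sum(B)) = max(14, 15) = 15
Free float = ES(successor) - EF(current) = 15 - 14 = 1

1


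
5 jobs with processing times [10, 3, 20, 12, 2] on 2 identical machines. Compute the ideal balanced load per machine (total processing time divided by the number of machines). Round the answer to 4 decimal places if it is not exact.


Total processing time = 10 + 3 + 20 + 12 + 2 = 47
Number of machines = 2
Ideal balanced load = 47 / 2 = 23.5

23.5


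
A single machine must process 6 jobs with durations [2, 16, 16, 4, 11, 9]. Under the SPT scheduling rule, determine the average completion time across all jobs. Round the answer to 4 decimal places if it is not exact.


Sort jobs by processing time (SPT order): [2, 4, 9, 11, 16, 16]
Compute completion times sequentially:
  Job 1: processing = 2, completes at 2
  Job 2: processing = 4, completes at 6
  Job 3: processing = 9, completes at 15
  Job 4: processing = 11, completes at 26
  Job 5: processing = 16, completes at 42
  Job 6: processing = 16, completes at 58
Sum of completion times = 149
Average completion time = 149/6 = 24.8333

24.8333


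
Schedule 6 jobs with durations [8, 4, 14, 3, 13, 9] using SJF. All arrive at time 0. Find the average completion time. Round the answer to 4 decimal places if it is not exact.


SJF order (ascending): [3, 4, 8, 9, 13, 14]
Completion times:
  Job 1: burst=3, C=3
  Job 2: burst=4, C=7
  Job 3: burst=8, C=15
  Job 4: burst=9, C=24
  Job 5: burst=13, C=37
  Job 6: burst=14, C=51
Average completion = 137/6 = 22.8333

22.8333


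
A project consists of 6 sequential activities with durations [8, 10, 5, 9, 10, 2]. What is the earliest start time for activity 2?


Activity 2 starts after activities 1 through 1 complete.
Predecessor durations: [8]
ES = 8 = 8

8


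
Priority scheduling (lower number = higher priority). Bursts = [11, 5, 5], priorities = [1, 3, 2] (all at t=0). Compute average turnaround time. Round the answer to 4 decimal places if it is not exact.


Sort by priority (ascending = highest first):
Order: [(1, 11), (2, 5), (3, 5)]
Completion times:
  Priority 1, burst=11, C=11
  Priority 2, burst=5, C=16
  Priority 3, burst=5, C=21
Average turnaround = 48/3 = 16.0

16.0


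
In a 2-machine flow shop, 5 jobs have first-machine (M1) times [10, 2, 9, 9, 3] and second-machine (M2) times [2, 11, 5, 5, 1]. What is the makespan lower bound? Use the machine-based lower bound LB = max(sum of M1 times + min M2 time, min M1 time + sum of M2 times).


LB1 = sum(M1 times) + min(M2 times) = 33 + 1 = 34
LB2 = min(M1 times) + sum(M2 times) = 2 + 24 = 26
Lower bound = max(LB1, LB2) = max(34, 26) = 34

34


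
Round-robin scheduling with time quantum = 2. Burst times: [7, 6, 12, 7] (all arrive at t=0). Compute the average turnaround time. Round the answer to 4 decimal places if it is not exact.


Time quantum = 2
Execution trace:
  J1 runs 2 units, time = 2
  J2 runs 2 units, time = 4
  J3 runs 2 units, time = 6
  J4 runs 2 units, time = 8
  J1 runs 2 units, time = 10
  J2 runs 2 units, time = 12
  J3 runs 2 units, time = 14
  J4 runs 2 units, time = 16
  J1 runs 2 units, time = 18
  J2 runs 2 units, time = 20
  J3 runs 2 units, time = 22
  J4 runs 2 units, time = 24
  J1 runs 1 units, time = 25
  J3 runs 2 units, time = 27
  J4 runs 1 units, time = 28
  J3 runs 2 units, time = 30
  J3 runs 2 units, time = 32
Finish times: [25, 20, 32, 28]
Average turnaround = 105/4 = 26.25

26.25


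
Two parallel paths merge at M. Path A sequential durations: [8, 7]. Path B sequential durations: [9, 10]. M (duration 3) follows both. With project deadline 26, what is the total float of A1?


Forward pass: ES(A1) = sum of predecessors on chain A = 0
EF = ES + duration = 0 + 8 = 8
Backward pass: LF(M) = deadline = 26; LS(M) = 26 - 3 = 23
LF(A1) = LS(M) - sum(successors on chain A) = 23 - 7 = 16
LS = LF - duration = 16 - 8 = 8
Total float = LS - ES = 8 - 0 = 8

8


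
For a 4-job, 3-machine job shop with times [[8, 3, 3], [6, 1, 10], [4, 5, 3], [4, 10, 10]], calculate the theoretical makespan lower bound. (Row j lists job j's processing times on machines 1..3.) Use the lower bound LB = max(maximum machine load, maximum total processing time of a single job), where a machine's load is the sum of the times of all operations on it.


Machine loads:
  Machine 1: 8 + 6 + 4 + 4 = 22
  Machine 2: 3 + 1 + 5 + 10 = 19
  Machine 3: 3 + 10 + 3 + 10 = 26
Max machine load = 26
Job totals:
  Job 1: 14
  Job 2: 17
  Job 3: 12
  Job 4: 24
Max job total = 24
Lower bound = max(26, 24) = 26

26


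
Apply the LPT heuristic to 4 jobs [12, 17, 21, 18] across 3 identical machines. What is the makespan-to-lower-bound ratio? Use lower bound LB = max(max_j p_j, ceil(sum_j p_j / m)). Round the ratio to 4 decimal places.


LPT order: [21, 18, 17, 12]
Machine loads after assignment: [21, 18, 29]
LPT makespan = 29
Lower bound = max(max_job, ceil(total/3)) = max(21, 23) = 23
Ratio = 29 / 23 = 1.2609

1.2609


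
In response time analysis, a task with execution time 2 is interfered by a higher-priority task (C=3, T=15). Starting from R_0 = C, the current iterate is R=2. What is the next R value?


R_next = C + ceil(R_prev / T_hp) * C_hp
ceil(2 / 15) = ceil(0.1333) = 1
Interference = 1 * 3 = 3
R_next = 2 + 3 = 5

5


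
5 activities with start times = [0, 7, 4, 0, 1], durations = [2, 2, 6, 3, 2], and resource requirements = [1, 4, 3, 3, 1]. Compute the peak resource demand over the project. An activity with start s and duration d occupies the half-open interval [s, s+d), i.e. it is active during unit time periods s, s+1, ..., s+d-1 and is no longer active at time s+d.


Each activity i is active on [start_i, start_i + duration_i).
Compute total resource usage per time slot:
  t=0: active resources = [1, 3], total = 4
  t=1: active resources = [1, 3, 1], total = 5
  t=2: active resources = [3, 1], total = 4
  t=3: active resources = [], total = 0
  t=4: active resources = [3], total = 3
  t=5: active resources = [3], total = 3
  t=6: active resources = [3], total = 3
  t=7: active resources = [4, 3], total = 7
  t=8: active resources = [4, 3], total = 7
  t=9: active resources = [3], total = 3
Peak resource demand = 7

7


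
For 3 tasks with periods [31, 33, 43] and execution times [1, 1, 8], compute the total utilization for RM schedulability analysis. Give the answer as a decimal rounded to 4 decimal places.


Compute individual utilizations (exact fractions):
  Task 1: C/T = 1/31 (approx. 0.0323)
  Task 2: C/T = 1/33 (approx. 0.0303)
  Task 3: C/T = 8/43 (approx. 0.186)
Total utilization U = 1/31 + 1/33 + 8/43 = 10936/43989
Rounded to 4 decimal places: U = 0.2486
RM (Liu & Layland) bound for 3 tasks = 0.779763; compare with U = 10936/43989 (approx. 0.248608)
U <= bound, so schedulable by RM sufficient condition.

0.2486


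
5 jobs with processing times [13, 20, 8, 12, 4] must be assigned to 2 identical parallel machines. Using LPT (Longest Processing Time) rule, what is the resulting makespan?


Sort jobs in decreasing order (LPT): [20, 13, 12, 8, 4]
Assign each job to the least loaded machine:
  Machine 1: jobs [20, 8], load = 28
  Machine 2: jobs [13, 12, 4], load = 29
Makespan = max load = 29

29


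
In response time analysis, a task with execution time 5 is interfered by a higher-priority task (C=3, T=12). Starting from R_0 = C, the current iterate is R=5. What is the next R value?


R_next = C + ceil(R_prev / T_hp) * C_hp
ceil(5 / 12) = ceil(0.4167) = 1
Interference = 1 * 3 = 3
R_next = 5 + 3 = 8

8


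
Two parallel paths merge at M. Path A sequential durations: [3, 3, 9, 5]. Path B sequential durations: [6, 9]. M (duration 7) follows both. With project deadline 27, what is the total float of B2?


Forward pass: ES(B2) = sum of predecessors on chain B = 6
EF = ES + duration = 6 + 9 = 15
Backward pass: LF(M) = deadline = 27; LS(M) = 27 - 7 = 20
LF(B2) = LS(M) - sum(successors on chain B) = 20 - 0 = 20
LS = LF - duration = 20 - 9 = 11
Total float = LS - ES = 11 - 6 = 5

5


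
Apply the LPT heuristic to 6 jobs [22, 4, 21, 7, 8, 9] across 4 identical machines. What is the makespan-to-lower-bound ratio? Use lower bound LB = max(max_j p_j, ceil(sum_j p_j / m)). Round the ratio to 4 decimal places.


LPT order: [22, 21, 9, 8, 7, 4]
Machine loads after assignment: [22, 21, 13, 15]
LPT makespan = 22
Lower bound = max(max_job, ceil(total/4)) = max(22, 18) = 22
Ratio = 22 / 22 = 1.0

1.0


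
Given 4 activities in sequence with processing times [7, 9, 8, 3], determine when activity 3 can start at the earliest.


Activity 3 starts after activities 1 through 2 complete.
Predecessor durations: [7, 9]
ES = 7 + 9 = 16

16


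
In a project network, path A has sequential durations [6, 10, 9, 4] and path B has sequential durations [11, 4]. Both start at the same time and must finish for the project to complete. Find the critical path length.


Path A total = 6 + 10 + 9 + 4 = 29
Path B total = 11 + 4 = 15
Critical path = longest path = max(29, 15) = 29

29


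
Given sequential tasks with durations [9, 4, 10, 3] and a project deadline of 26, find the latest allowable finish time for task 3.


LF(activity 3) = deadline - sum of successor durations
Successors: activities 4 through 4 with durations [3]
Sum of successor durations = 3
LF = 26 - 3 = 23

23


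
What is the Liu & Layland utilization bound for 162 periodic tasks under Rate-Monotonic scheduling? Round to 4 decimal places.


Compute 2^(1/162) = 1.0042878529
Subtract 1: 1.0042878529 - 1 = 0.0042878529
Multiply by n: 162 * 0.0042878529 = 0.6946321698
Round to 4 dp: 0.6946

0.6946


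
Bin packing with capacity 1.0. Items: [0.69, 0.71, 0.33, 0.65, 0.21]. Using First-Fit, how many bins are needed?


Place items sequentially using First-Fit:
  Item 0.69 -> new Bin 1
  Item 0.71 -> new Bin 2
  Item 0.33 -> new Bin 3
  Item 0.65 -> Bin 3 (now 0.98)
  Item 0.21 -> Bin 1 (now 0.9)
Total bins used = 3

3


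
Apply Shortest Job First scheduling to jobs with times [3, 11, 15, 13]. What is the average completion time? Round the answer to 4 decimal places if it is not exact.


SJF order (ascending): [3, 11, 13, 15]
Completion times:
  Job 1: burst=3, C=3
  Job 2: burst=11, C=14
  Job 3: burst=13, C=27
  Job 4: burst=15, C=42
Average completion = 86/4 = 21.5

21.5


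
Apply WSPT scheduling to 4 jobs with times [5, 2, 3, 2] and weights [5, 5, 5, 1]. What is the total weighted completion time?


Compute p/w ratios and sort ascending (WSPT): [(2, 5), (3, 5), (5, 5), (2, 1)]
Compute weighted completion times:
  Job (p=2,w=5): C=2, w*C=5*2=10
  Job (p=3,w=5): C=5, w*C=5*5=25
  Job (p=5,w=5): C=10, w*C=5*10=50
  Job (p=2,w=1): C=12, w*C=1*12=12
Total weighted completion time = 97

97


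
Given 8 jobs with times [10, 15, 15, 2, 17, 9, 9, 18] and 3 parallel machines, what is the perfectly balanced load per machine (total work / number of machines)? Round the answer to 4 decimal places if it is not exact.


Total processing time = 10 + 15 + 15 + 2 + 17 + 9 + 9 + 18 = 95
Number of machines = 3
Ideal balanced load = 95 / 3 = 31.6667

31.6667


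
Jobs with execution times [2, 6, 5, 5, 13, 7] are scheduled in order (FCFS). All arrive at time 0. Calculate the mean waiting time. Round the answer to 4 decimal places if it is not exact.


FCFS order (as given): [2, 6, 5, 5, 13, 7]
Waiting times:
  Job 1: wait = 0
  Job 2: wait = 2
  Job 3: wait = 8
  Job 4: wait = 13
  Job 5: wait = 18
  Job 6: wait = 31
Sum of waiting times = 72
Average waiting time = 72/6 = 12.0

12.0


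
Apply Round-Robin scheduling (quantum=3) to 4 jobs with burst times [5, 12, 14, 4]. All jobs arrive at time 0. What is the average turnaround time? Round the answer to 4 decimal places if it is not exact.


Time quantum = 3
Execution trace:
  J1 runs 3 units, time = 3
  J2 runs 3 units, time = 6
  J3 runs 3 units, time = 9
  J4 runs 3 units, time = 12
  J1 runs 2 units, time = 14
  J2 runs 3 units, time = 17
  J3 runs 3 units, time = 20
  J4 runs 1 units, time = 21
  J2 runs 3 units, time = 24
  J3 runs 3 units, time = 27
  J2 runs 3 units, time = 30
  J3 runs 3 units, time = 33
  J3 runs 2 units, time = 35
Finish times: [14, 30, 35, 21]
Average turnaround = 100/4 = 25.0

25.0


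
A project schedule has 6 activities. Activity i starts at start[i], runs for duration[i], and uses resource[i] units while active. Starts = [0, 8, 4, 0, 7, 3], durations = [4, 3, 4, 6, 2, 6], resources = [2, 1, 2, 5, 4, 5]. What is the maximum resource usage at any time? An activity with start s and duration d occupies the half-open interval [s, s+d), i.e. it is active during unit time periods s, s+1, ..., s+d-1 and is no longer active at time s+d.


Each activity i is active on [start_i, start_i + duration_i).
Compute total resource usage per time slot:
  t=0: active resources = [2, 5], total = 7
  t=1: active resources = [2, 5], total = 7
  t=2: active resources = [2, 5], total = 7
  t=3: active resources = [2, 5, 5], total = 12
  t=4: active resources = [2, 5, 5], total = 12
  t=5: active resources = [2, 5, 5], total = 12
  t=6: active resources = [2, 5], total = 7
  t=7: active resources = [2, 4, 5], total = 11
  t=8: active resources = [1, 4, 5], total = 10
  t=9: active resources = [1], total = 1
  t=10: active resources = [1], total = 1
Peak resource demand = 12

12


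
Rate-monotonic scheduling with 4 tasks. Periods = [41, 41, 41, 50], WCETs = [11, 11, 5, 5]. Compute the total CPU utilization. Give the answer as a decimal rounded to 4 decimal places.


Compute individual utilizations (exact fractions):
  Task 1: C/T = 11/41 (approx. 0.2683)
  Task 2: C/T = 11/41 (approx. 0.2683)
  Task 3: C/T = 5/41 (approx. 0.122)
  Task 4: C/T = 5/50 = 1/10 (approx. 0.1)
Total utilization U = 11/41 + 11/41 + 5/41 + 1/10 = 311/410
Rounded to 4 decimal places: U = 0.7585
RM (Liu & Layland) bound for 4 tasks = 0.756828; compare with U = 311/410 (approx. 0.758537)
bound < U <= 1, so the RM sufficient condition is not met (inconclusive; an exact test such as response-time analysis is needed).

0.7585


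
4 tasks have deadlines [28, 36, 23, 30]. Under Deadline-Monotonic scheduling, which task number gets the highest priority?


Sort tasks by relative deadline (ascending):
  Task 3: deadline = 23
  Task 1: deadline = 28
  Task 4: deadline = 30
  Task 2: deadline = 36
Priority order (highest first): [3, 1, 4, 2]
Highest priority task = 3

3


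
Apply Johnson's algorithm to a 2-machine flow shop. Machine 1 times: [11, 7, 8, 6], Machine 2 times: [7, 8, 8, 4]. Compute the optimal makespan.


Apply Johnson's rule:
  Group 1 (a <= b): [(2, 7, 8), (3, 8, 8)]
  Group 2 (a > b): [(1, 11, 7), (4, 6, 4)]
Optimal job order: [2, 3, 1, 4]
Schedule:
  Job 2: M1 done at 7, M2 done at 15
  Job 3: M1 done at 15, M2 done at 23
  Job 1: M1 done at 26, M2 done at 33
  Job 4: M1 done at 32, M2 done at 37
Makespan = 37

37


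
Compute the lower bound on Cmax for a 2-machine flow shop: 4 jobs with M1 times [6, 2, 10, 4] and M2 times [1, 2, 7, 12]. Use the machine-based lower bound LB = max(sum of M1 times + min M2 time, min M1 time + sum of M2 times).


LB1 = sum(M1 times) + min(M2 times) = 22 + 1 = 23
LB2 = min(M1 times) + sum(M2 times) = 2 + 22 = 24
Lower bound = max(LB1, LB2) = max(23, 24) = 24

24


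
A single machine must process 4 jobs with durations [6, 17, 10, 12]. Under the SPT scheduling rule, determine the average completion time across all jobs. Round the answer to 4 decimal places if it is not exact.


Sort jobs by processing time (SPT order): [6, 10, 12, 17]
Compute completion times sequentially:
  Job 1: processing = 6, completes at 6
  Job 2: processing = 10, completes at 16
  Job 3: processing = 12, completes at 28
  Job 4: processing = 17, completes at 45
Sum of completion times = 95
Average completion time = 95/4 = 23.75

23.75


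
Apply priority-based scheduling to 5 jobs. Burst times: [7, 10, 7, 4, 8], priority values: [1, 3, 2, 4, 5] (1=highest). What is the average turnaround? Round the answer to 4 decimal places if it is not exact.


Sort by priority (ascending = highest first):
Order: [(1, 7), (2, 7), (3, 10), (4, 4), (5, 8)]
Completion times:
  Priority 1, burst=7, C=7
  Priority 2, burst=7, C=14
  Priority 3, burst=10, C=24
  Priority 4, burst=4, C=28
  Priority 5, burst=8, C=36
Average turnaround = 109/5 = 21.8

21.8


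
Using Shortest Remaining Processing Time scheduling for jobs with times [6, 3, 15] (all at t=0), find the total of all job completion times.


Since all jobs arrive at t=0, SRPT equals SPT ordering.
SPT order: [3, 6, 15]
Completion times:
  Job 1: p=3, C=3
  Job 2: p=6, C=9
  Job 3: p=15, C=24
Total completion time = 3 + 9 + 24 = 36

36


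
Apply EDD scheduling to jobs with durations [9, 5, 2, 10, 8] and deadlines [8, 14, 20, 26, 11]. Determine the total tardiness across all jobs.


Sort by due date (EDD order): [(9, 8), (8, 11), (5, 14), (2, 20), (10, 26)]
Compute completion times and tardiness:
  Job 1: p=9, d=8, C=9, tardiness=max(0,9-8)=1
  Job 2: p=8, d=11, C=17, tardiness=max(0,17-11)=6
  Job 3: p=5, d=14, C=22, tardiness=max(0,22-14)=8
  Job 4: p=2, d=20, C=24, tardiness=max(0,24-20)=4
  Job 5: p=10, d=26, C=34, tardiness=max(0,34-26)=8
Total tardiness = 27

27


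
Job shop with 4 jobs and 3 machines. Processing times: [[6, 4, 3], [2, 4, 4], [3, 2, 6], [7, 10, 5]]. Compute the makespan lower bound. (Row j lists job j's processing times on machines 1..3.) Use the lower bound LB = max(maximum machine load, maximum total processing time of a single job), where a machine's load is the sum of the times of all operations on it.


Machine loads:
  Machine 1: 6 + 2 + 3 + 7 = 18
  Machine 2: 4 + 4 + 2 + 10 = 20
  Machine 3: 3 + 4 + 6 + 5 = 18
Max machine load = 20
Job totals:
  Job 1: 13
  Job 2: 10
  Job 3: 11
  Job 4: 22
Max job total = 22
Lower bound = max(20, 22) = 22

22


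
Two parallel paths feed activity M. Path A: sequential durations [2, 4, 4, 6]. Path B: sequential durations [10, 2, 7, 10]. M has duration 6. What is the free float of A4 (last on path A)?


ES(A4) = sum of predecessors on chain A = 10
EF(A4) = ES + duration = 10 + 6 = 16
Successor of A4 is M. ES(M) = max(sum(A), sum(B)) = max(16, 29) = 29
Free float = ES(successor) - EF(current) = 29 - 16 = 13

13


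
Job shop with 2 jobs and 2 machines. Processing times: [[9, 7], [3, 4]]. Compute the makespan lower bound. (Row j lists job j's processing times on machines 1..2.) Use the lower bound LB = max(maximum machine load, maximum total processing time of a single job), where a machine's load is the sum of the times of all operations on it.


Machine loads:
  Machine 1: 9 + 3 = 12
  Machine 2: 7 + 4 = 11
Max machine load = 12
Job totals:
  Job 1: 16
  Job 2: 7
Max job total = 16
Lower bound = max(12, 16) = 16

16


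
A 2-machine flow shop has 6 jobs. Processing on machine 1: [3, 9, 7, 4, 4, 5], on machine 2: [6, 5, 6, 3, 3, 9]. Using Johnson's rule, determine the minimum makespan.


Apply Johnson's rule:
  Group 1 (a <= b): [(1, 3, 6), (6, 5, 9)]
  Group 2 (a > b): [(3, 7, 6), (2, 9, 5), (4, 4, 3), (5, 4, 3)]
Optimal job order: [1, 6, 3, 2, 4, 5]
Schedule:
  Job 1: M1 done at 3, M2 done at 9
  Job 6: M1 done at 8, M2 done at 18
  Job 3: M1 done at 15, M2 done at 24
  Job 2: M1 done at 24, M2 done at 29
  Job 4: M1 done at 28, M2 done at 32
  Job 5: M1 done at 32, M2 done at 35
Makespan = 35

35


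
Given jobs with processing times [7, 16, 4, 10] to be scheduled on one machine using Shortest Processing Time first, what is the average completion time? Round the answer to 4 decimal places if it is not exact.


Sort jobs by processing time (SPT order): [4, 7, 10, 16]
Compute completion times sequentially:
  Job 1: processing = 4, completes at 4
  Job 2: processing = 7, completes at 11
  Job 3: processing = 10, completes at 21
  Job 4: processing = 16, completes at 37
Sum of completion times = 73
Average completion time = 73/4 = 18.25

18.25
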